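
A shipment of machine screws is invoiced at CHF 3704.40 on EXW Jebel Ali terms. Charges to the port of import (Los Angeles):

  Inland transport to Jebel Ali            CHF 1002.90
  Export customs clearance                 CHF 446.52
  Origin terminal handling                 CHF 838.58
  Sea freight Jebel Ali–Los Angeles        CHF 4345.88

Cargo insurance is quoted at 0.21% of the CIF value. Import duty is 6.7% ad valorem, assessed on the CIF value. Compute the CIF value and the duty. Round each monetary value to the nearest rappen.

Let C be the CIF value. C = EXW price + pre-shipment costs + freight + 0.21% × C
C − 0.21% × C = 3704.40 + 1002.90 + 446.52 + 838.58 + 4345.88
0.9979 × C = 10338.28
C = 10338.28 / 0.9979 = 10360.04
Insurance premium = 0.21% × 10360.04 = 21.76
Import duty = 10360.04 × 6.7% = 694.12

CIF value: CHF 10360.04; import duty: CHF 694.12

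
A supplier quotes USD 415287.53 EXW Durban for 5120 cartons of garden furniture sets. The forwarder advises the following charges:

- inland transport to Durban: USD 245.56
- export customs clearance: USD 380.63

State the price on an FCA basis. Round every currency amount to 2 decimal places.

FCA price: USD 415913.72

From EXW to FCA, the seller additionally bears: inland to port, export clearance.
FCA price = 415287.53 + 245.56 + 380.63 = 415913.72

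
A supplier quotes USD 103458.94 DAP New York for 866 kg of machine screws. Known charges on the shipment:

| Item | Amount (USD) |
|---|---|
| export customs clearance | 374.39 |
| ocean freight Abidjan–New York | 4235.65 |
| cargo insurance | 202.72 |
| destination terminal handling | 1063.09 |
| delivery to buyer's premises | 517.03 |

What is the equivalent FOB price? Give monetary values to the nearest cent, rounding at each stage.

FOB price: USD 97440.45

Not relevant to the conversion: export clearance — on the seller under both DAP and FOB; already in the DAP price and stays in the FOB price.
From DAP to FOB, the seller no longer bears: freight, insurance, destination terminal, delivery.
FOB price = 103458.94 − 4235.65 − 202.72 − 1063.09 − 517.03 = 97440.45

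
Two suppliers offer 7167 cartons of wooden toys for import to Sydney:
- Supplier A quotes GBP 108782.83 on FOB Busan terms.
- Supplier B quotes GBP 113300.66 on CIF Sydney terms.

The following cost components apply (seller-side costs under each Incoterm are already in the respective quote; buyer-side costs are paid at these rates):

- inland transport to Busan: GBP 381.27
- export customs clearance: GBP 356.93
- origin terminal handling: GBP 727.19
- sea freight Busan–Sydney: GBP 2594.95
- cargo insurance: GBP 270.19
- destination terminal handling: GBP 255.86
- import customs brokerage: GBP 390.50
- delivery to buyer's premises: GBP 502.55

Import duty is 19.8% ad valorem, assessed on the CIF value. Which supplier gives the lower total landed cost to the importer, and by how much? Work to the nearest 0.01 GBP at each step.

Supplier A (FOB):
CIF value = FOB price + freight + insurance = 108782.83 + 2594.95 + 270.19 = 111647.97
Import duty = 111647.97 × 19.8% = 22106.30
Buyer bears (A): 2594.95 + 270.19 + 255.86 + 390.50 + 502.55 = 4014.05
Landed cost (A) = invoice 108782.83 + 4014.05 + duty 22106.30 = 134903.18
Supplier B (CIF):
The CIF price already equals the CIF value: 113300.66
Import duty = 113300.66 × 19.8% = 22433.53
Buyer bears (B): 255.86 + 390.50 + 502.55 = 1148.91
Landed cost (B) = invoice 113300.66 + 1148.91 + duty 22433.53 = 136883.10
Difference = |134903.18 − 136883.10| = 1979.92

Supplier A is cheaper by GBP 1979.92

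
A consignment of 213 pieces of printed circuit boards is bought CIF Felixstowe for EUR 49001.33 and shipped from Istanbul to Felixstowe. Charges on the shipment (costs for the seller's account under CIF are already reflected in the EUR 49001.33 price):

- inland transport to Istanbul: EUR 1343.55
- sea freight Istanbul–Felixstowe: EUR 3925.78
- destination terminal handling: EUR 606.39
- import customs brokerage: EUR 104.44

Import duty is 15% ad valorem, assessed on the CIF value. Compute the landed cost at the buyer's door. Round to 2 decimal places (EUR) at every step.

Total landed cost: EUR 57062.36

CIF: the seller pays costs through ocean freight and marine insurance to the destination port.
Already in the invoice (seller's account under CIF): inland to port, freight — exclude.
The CIF price already equals the CIF value: 49001.33
Import duty = 49001.33 × 15% = 7350.20
Buyer bears: destination terminal 606.39 + brokerage 104.44 + duty 7350.20 = 8061.03
Landed cost = invoice 49001.33 + 8061.03 = 57062.36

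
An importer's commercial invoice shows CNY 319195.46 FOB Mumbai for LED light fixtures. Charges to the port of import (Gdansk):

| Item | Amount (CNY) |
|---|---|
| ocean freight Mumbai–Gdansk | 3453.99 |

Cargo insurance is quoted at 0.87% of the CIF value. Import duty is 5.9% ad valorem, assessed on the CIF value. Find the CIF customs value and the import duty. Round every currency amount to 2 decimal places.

Let C be the CIF value. C = FOB price + freight + 0.87% × C
C − 0.87% × C = 319195.46 + 3453.99
0.9913 × C = 322649.45
C = 322649.45 / 0.9913 = 325481.14
Insurance premium = 0.87% × 325481.14 = 2831.69
Import duty = 325481.14 × 5.9% = 19203.39

CIF value: CNY 325481.14; import duty: CNY 19203.39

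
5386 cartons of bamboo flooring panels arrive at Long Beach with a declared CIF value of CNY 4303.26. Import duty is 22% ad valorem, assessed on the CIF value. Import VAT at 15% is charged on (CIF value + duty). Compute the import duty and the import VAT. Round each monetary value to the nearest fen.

Import duty = 4303.26 × 22% = 946.72
VAT base = CIF + duty = 4303.26 + 946.72 = 5249.98
Import VAT = 5249.98 × 15% = 787.50

Import duty: CNY 946.72; import VAT: CNY 787.50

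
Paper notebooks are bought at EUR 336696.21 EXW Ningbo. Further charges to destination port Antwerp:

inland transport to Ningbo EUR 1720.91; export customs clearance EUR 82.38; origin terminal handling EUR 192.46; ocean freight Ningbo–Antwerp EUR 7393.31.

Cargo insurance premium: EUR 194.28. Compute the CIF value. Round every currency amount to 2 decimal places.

CIF = EXW price + pre-shipment costs + freight + insurance
CIF = 336696.21 + 1720.91 + 82.38 + 192.46 + 7393.31 + 194.28 = 346279.55

CIF value: EUR 346279.55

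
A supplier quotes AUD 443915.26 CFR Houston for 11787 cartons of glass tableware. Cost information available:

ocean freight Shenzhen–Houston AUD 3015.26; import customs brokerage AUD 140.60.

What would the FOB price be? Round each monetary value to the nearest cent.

FOB price: AUD 440900.00

Not relevant to the conversion: brokerage — on the buyer under both terms; not part of either seller's price.
From CFR to FOB, the seller no longer bears: freight.
FOB price = 443915.26 − 3015.26 = 440900.00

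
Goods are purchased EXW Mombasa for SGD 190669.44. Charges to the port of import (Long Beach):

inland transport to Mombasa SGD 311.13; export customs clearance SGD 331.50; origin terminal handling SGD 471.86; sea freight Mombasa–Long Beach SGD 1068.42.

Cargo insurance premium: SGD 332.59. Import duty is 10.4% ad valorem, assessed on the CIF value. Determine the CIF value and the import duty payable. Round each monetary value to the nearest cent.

CIF = EXW price + pre-shipment costs + freight + insurance
CIF = 190669.44 + 311.13 + 331.50 + 471.86 + 1068.42 + 332.59 = 193184.94
Import duty = 193184.94 × 10.4% = 20091.23

CIF value: SGD 193184.94; import duty: SGD 20091.23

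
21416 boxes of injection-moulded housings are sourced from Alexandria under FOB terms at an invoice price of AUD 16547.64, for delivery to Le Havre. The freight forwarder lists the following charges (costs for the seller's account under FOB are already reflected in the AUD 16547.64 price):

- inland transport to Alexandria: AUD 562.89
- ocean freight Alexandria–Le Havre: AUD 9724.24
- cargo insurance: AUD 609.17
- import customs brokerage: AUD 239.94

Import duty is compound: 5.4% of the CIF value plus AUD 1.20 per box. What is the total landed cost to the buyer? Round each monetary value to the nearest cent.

Total landed cost: AUD 54271.77

FOB: the seller bears costs until goods are on board at the origin port; the buyer bears freight, insurance and all costs thereafter.
Already in the invoice (seller's account under FOB): inland to port — exclude.
CIF value = FOB price + freight + insurance = 16547.64 + 9724.24 + 609.17 = 26881.05
Ad valorem component: 26881.05 × 5.4% = 1451.58
Specific component: 21416 × 1.20 = 25699.20
Import duty = 1451.58 + 25699.20 = 27150.78
Buyer bears: freight 9724.24 + insurance 609.17 + brokerage 239.94 + duty 27150.78 = 37724.13
Landed cost = invoice 16547.64 + 37724.13 = 54271.77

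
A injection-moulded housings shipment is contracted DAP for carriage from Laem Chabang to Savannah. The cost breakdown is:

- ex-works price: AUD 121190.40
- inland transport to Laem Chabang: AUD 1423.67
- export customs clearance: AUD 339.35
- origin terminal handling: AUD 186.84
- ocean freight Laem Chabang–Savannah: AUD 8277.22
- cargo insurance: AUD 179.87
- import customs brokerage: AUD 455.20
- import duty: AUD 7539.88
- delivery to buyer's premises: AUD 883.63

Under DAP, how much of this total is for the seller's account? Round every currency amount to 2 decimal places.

DAP: the seller bears all costs to the named destination except import duty and clearance.
Seller's account: goods 121190.40 + inland to port 1423.67 + export clearance 339.35 + origin terminal 186.84 + freight 8277.22 + insurance 179.87 + delivery 883.63 = 132480.98
Buyer's account: brokerage 455.20 + duty 7539.88 = 7995.08

Seller's account: AUD 132480.98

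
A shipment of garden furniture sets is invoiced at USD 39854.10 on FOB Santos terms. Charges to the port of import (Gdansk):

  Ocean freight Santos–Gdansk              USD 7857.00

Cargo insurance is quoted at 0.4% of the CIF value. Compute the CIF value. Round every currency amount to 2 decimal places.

CIF value: USD 47902.71

Let C be the CIF value. C = FOB price + freight + 0.4% × C
C − 0.4% × C = 39854.10 + 7857.00
0.996 × C = 47711.10
C = 47711.10 / 0.996 = 47902.71
Insurance premium = 0.4% × 47902.71 = 191.61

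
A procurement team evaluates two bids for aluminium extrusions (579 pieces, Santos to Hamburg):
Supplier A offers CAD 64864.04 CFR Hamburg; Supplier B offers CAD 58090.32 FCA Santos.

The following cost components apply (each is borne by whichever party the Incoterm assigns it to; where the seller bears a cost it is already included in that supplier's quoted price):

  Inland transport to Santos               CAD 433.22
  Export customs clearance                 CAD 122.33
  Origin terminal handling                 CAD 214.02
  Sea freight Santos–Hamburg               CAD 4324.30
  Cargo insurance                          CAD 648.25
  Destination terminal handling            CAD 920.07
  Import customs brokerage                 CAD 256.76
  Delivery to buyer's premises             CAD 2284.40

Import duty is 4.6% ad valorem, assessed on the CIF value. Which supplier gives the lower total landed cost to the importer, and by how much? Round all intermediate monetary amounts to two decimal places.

Supplier B is cheaper by CAD 2338.23

Supplier A (CFR):
CIF value = CFR price + insurance = 64864.04 + 648.25 = 65512.29
Import duty = 65512.29 × 4.6% = 3013.57
Buyer bears (A): 648.25 + 920.07 + 256.76 + 2284.40 = 4109.48
Landed cost (A) = invoice 64864.04 + 4109.48 + duty 3013.57 = 71987.09
Supplier B (FCA):
CIF value = FCA price + origin terminal + freight + insurance = 58090.32 + 214.02 + 4324.30 + 648.25 = 63276.89
Import duty = 63276.89 × 4.6% = 2910.74
Buyer bears (B): 214.02 + 4324.30 + 648.25 + 920.07 + 256.76 + 2284.40 = 8647.80
Landed cost (B) = invoice 58090.32 + 8647.80 + duty 2910.74 = 69648.86
Difference = |71987.09 − 69648.86| = 2338.23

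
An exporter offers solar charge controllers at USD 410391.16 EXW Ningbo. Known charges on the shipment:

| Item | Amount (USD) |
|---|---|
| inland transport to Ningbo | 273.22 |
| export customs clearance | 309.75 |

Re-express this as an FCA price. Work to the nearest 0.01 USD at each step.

FCA price: USD 410974.13

From EXW to FCA, the seller additionally bears: inland to port, export clearance.
FCA price = 410391.16 + 273.22 + 309.75 = 410974.13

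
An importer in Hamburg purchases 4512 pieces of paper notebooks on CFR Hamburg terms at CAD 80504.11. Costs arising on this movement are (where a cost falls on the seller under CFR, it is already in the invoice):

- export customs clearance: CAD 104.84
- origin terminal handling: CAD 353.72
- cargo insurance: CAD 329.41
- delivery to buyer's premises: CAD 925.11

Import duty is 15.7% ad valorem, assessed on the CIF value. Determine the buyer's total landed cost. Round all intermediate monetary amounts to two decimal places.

CFR: the seller pays costs through ocean freight to the destination port, but not insurance.
Already in the invoice (seller's account under CFR): export clearance, origin terminal — exclude.
CIF value = CFR price + insurance = 80504.11 + 329.41 = 80833.52
Import duty = 80833.52 × 15.7% = 12690.86
Buyer bears: insurance 329.41 + delivery 925.11 + duty 12690.86 = 13945.38
Landed cost = invoice 80504.11 + 13945.38 = 94449.49

Total landed cost: CAD 94449.49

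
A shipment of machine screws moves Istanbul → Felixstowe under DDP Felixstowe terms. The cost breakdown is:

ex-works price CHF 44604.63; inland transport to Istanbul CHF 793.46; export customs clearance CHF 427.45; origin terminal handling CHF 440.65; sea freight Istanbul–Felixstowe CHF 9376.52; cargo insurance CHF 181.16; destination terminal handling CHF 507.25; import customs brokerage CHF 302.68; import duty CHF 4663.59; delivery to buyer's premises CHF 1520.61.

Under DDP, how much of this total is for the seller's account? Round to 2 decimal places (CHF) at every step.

Seller's account: CHF 62818.00

DDP: the seller bears all costs including import duty.
Seller's account: goods 44604.63 + inland to port 793.46 + export clearance 427.45 + origin terminal 440.65 + freight 9376.52 + insurance 181.16 + destination terminal 507.25 + brokerage 302.68 + duty 4663.59 + delivery 1520.61 = 62818.00
Buyer's account: 0.00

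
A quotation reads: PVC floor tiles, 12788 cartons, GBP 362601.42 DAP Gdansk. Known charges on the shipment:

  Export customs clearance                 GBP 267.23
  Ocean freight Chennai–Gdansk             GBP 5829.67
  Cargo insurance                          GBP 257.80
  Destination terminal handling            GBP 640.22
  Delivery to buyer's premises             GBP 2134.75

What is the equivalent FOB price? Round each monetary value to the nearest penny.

FOB price: GBP 353738.98

Not relevant to the conversion: export clearance — on the seller under both DAP and FOB; already in the DAP price and stays in the FOB price.
From DAP to FOB, the seller no longer bears: freight, insurance, destination terminal, delivery.
FOB price = 362601.42 − 5829.67 − 257.80 − 640.22 − 2134.75 = 353738.98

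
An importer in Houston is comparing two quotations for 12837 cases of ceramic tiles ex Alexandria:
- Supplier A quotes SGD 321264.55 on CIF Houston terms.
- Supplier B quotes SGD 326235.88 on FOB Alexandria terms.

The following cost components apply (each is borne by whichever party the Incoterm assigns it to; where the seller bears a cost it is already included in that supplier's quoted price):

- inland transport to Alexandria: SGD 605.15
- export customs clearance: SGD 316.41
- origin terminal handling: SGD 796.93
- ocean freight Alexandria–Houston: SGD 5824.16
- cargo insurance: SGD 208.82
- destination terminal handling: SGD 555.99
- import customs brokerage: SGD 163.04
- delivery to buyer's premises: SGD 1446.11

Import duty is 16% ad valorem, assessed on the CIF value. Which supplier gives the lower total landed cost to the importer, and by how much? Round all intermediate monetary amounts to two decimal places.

Supplier A (CIF):
The CIF price already equals the CIF value: 321264.55
Import duty = 321264.55 × 16% = 51402.33
Buyer bears (A): 555.99 + 163.04 + 1446.11 = 2165.14
Landed cost (A) = invoice 321264.55 + 2165.14 + duty 51402.33 = 374832.02
Supplier B (FOB):
CIF value = FOB price + freight + insurance = 326235.88 + 5824.16 + 208.82 = 332268.86
Import duty = 332268.86 × 16% = 53163.02
Buyer bears (B): 5824.16 + 208.82 + 555.99 + 163.04 + 1446.11 = 8198.12
Landed cost (B) = invoice 326235.88 + 8198.12 + duty 53163.02 = 387597.02
Difference = |374832.02 − 387597.02| = 12765.00

Supplier A is cheaper by SGD 12765.00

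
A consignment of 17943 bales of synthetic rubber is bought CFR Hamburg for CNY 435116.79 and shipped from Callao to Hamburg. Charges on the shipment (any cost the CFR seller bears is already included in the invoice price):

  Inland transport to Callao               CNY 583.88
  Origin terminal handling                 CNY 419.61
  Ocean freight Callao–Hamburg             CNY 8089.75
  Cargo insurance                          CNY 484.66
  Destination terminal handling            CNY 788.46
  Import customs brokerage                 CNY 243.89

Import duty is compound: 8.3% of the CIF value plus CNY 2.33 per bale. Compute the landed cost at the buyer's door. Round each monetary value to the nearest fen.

CFR: the seller pays costs through ocean freight to the destination port, but not insurance.
Already in the invoice (seller's account under CFR): inland to port, origin terminal, freight — exclude.
CIF value = CFR price + insurance = 435116.79 + 484.66 = 435601.45
Ad valorem component: 435601.45 × 8.3% = 36154.92
Specific component: 17943 × 2.33 = 41807.19
Import duty = 36154.92 + 41807.19 = 77962.11
Buyer bears: insurance 484.66 + destination terminal 788.46 + brokerage 243.89 + duty 77962.11 = 79479.12
Landed cost = invoice 435116.79 + 79479.12 = 514595.91

Total landed cost: CNY 514595.91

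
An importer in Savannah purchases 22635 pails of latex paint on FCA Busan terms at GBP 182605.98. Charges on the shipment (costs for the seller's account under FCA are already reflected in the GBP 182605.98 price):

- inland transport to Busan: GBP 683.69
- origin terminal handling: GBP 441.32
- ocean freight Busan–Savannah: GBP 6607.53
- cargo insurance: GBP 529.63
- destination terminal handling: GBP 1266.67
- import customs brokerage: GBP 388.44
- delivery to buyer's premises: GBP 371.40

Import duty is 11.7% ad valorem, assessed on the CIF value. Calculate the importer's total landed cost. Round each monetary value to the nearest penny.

FCA: the seller delivers export-cleared goods to the carrier; the buyer bears costs from that point.
Already in the invoice (seller's account under FCA): inland to port — exclude.
CIF value = FCA price + origin terminal + freight + insurance = 182605.98 + 441.32 + 6607.53 + 529.63 = 190184.46
Import duty = 190184.46 × 11.7% = 22251.58
Buyer bears: origin terminal 441.32 + freight 6607.53 + insurance 529.63 + destination terminal 1266.67 + brokerage 388.44 + delivery 371.40 + duty 22251.58 = 31856.57
Landed cost = invoice 182605.98 + 31856.57 = 214462.55

Total landed cost: GBP 214462.55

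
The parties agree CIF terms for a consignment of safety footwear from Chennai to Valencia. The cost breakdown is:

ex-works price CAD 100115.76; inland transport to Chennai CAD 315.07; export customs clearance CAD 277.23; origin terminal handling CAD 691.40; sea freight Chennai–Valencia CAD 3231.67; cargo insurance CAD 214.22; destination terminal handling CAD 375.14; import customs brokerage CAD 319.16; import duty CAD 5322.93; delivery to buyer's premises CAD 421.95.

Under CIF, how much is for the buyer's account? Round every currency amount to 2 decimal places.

CIF: the seller pays costs through ocean freight and marine insurance to the destination port.
Seller's account: goods 100115.76 + inland to port 315.07 + export clearance 277.23 + origin terminal 691.40 + freight 3231.67 + insurance 214.22 = 104845.35
Buyer's account: destination terminal 375.14 + brokerage 319.16 + duty 5322.93 + delivery 421.95 = 6439.18

Buyer's account: CAD 6439.18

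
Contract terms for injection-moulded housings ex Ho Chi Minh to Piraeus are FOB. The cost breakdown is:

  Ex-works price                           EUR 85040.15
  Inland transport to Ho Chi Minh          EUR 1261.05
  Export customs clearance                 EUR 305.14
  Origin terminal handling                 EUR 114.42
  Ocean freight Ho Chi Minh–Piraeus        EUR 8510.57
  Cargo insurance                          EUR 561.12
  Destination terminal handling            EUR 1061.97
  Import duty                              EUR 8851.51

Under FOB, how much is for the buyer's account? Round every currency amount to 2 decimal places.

Buyer's account: EUR 18985.17

FOB: the seller bears costs until goods are on board at the origin port; the buyer bears freight, insurance and all costs thereafter.
Seller's account: goods 85040.15 + inland to port 1261.05 + export clearance 305.14 + origin terminal 114.42 = 86720.76
Buyer's account: freight 8510.57 + insurance 561.12 + destination terminal 1061.97 + duty 8851.51 = 18985.17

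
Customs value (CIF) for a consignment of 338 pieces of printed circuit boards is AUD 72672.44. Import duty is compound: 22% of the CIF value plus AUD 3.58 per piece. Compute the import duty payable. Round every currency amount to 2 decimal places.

Import duty: AUD 17197.98

Ad valorem component: 72672.44 × 22% = 15987.94
Specific component: 338 × 3.58 = 1210.04
Import duty = 15987.94 + 1210.04 = 17197.98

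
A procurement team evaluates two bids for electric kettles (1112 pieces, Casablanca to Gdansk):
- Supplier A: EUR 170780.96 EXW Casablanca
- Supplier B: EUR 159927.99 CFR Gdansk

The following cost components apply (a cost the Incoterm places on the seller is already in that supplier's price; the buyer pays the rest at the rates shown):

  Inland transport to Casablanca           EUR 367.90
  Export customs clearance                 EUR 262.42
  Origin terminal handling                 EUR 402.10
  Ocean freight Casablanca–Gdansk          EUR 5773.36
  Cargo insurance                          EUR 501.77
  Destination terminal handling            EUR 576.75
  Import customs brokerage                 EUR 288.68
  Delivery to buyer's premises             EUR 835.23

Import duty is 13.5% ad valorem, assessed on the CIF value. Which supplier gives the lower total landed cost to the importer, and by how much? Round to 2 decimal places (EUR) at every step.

Supplier A (EXW):
CIF value = EXW price + inland to port + export clearance + origin terminal + freight + insurance = 170780.96 + 367.90 + 262.42 + 402.10 + 5773.36 + 501.77 = 178088.51
Import duty = 178088.51 × 13.5% = 24041.95
Buyer bears (A): 367.90 + 262.42 + 402.10 + 5773.36 + 501.77 + 576.75 + 288.68 + 835.23 = 9008.21
Landed cost (A) = invoice 170780.96 + 9008.21 + duty 24041.95 = 203831.12
Supplier B (CFR):
CIF value = CFR price + insurance = 159927.99 + 501.77 = 160429.76
Import duty = 160429.76 × 13.5% = 21658.02
Buyer bears (B): 501.77 + 576.75 + 288.68 + 835.23 = 2202.43
Landed cost (B) = invoice 159927.99 + 2202.43 + duty 21658.02 = 183788.44
Difference = |203831.12 − 183788.44| = 20042.68

Supplier B is cheaper by EUR 20042.68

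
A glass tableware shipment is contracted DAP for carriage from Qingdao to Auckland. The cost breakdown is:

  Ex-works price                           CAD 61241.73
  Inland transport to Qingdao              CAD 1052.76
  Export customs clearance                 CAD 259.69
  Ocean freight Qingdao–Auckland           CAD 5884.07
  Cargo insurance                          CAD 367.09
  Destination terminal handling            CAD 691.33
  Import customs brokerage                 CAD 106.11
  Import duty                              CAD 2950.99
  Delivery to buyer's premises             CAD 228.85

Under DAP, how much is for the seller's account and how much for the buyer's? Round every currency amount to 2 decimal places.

Seller: CAD 69725.52; buyer: CAD 3057.10

DAP: the seller bears all costs to the named destination except import duty and clearance.
Seller's account: goods 61241.73 + inland to port 1052.76 + export clearance 259.69 + freight 5884.07 + insurance 367.09 + destination terminal 691.33 + delivery 228.85 = 69725.52
Buyer's account: brokerage 106.11 + duty 2950.99 = 3057.10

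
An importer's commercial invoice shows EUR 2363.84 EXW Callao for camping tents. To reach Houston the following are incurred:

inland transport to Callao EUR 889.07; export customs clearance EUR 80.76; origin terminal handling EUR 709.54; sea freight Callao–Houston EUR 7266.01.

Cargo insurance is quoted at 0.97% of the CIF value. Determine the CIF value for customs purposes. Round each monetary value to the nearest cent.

CIF value: EUR 11419.99

Let C be the CIF value. C = EXW price + pre-shipment costs + freight + 0.97% × C
C − 0.97% × C = 2363.84 + 889.07 + 80.76 + 709.54 + 7266.01
0.9903 × C = 11309.22
C = 11309.22 / 0.9903 = 11419.99
Insurance premium = 0.97% × 11419.99 = 110.77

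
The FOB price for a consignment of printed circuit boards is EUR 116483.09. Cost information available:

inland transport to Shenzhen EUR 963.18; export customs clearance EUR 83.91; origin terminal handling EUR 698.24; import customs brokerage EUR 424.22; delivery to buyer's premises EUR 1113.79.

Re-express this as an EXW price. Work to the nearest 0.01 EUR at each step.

Not relevant to the conversion: brokerage, delivery — on the buyer under both terms; not part of either seller's price.
From FOB to EXW, the seller no longer bears: inland to port, export clearance, origin terminal.
EXW price = 116483.09 − 963.18 − 83.91 − 698.24 = 114737.76

EXW price: EUR 114737.76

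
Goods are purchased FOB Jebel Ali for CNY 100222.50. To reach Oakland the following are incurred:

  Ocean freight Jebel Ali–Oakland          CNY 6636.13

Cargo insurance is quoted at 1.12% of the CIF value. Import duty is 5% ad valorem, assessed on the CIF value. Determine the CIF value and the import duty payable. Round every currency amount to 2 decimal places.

Let C be the CIF value. C = FOB price + freight + 1.12% × C
C − 1.12% × C = 100222.50 + 6636.13
0.9888 × C = 106858.63
C = 106858.63 / 0.9888 = 108069.00
Insurance premium = 1.12% × 108069.00 = 1210.37
Import duty = 108069.00 × 5% = 5403.45

CIF value: CNY 108069.00; import duty: CNY 5403.45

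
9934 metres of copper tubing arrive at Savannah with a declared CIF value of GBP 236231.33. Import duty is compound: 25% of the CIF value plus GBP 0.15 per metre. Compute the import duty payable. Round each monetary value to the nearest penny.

Import duty: GBP 60547.93

Ad valorem component: 236231.33 × 25% = 59057.83
Specific component: 9934 × 0.15 = 1490.10
Import duty = 59057.83 + 1490.10 = 60547.93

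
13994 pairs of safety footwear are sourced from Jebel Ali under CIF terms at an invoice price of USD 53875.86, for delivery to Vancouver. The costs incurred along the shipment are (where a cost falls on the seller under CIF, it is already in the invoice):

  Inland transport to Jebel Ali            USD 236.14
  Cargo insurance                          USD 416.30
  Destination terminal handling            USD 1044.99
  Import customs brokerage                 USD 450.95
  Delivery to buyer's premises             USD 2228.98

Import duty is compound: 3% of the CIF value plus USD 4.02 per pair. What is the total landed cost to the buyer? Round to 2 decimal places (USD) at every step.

Total landed cost: USD 115472.94

CIF: the seller pays costs through ocean freight and marine insurance to the destination port.
Already in the invoice (seller's account under CIF): inland to port, insurance — exclude.
The CIF price already equals the CIF value: 53875.86
Ad valorem component: 53875.86 × 3% = 1616.28
Specific component: 13994 × 4.02 = 56255.88
Import duty = 1616.28 + 56255.88 = 57872.16
Buyer bears: destination terminal 1044.99 + brokerage 450.95 + delivery 2228.98 + duty 57872.16 = 61597.08
Landed cost = invoice 53875.86 + 61597.08 = 115472.94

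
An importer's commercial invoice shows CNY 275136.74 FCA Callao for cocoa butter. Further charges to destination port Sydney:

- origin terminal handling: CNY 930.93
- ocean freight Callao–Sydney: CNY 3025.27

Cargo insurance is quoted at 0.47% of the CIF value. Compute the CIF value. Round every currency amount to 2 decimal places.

Let C be the CIF value. C = FCA price + pre-shipment costs + freight + 0.47% × C
C − 0.47% × C = 275136.74 + 930.93 + 3025.27
0.9953 × C = 279092.94
C = 279092.94 / 0.9953 = 280410.87
Insurance premium = 0.47% × 280410.87 = 1317.93

CIF value: CNY 280410.87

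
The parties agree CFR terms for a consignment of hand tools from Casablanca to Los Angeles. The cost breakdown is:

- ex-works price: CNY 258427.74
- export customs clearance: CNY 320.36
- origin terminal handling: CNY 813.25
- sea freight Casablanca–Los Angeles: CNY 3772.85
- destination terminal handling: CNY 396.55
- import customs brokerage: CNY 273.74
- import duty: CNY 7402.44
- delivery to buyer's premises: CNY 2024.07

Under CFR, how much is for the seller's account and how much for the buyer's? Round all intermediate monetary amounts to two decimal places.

Seller: CNY 263334.20; buyer: CNY 10096.80

CFR: the seller pays costs through ocean freight to the destination port, but not insurance.
Seller's account: goods 258427.74 + export clearance 320.36 + origin terminal 813.25 + freight 3772.85 = 263334.20
Buyer's account: destination terminal 396.55 + brokerage 273.74 + duty 7402.44 + delivery 2024.07 = 10096.80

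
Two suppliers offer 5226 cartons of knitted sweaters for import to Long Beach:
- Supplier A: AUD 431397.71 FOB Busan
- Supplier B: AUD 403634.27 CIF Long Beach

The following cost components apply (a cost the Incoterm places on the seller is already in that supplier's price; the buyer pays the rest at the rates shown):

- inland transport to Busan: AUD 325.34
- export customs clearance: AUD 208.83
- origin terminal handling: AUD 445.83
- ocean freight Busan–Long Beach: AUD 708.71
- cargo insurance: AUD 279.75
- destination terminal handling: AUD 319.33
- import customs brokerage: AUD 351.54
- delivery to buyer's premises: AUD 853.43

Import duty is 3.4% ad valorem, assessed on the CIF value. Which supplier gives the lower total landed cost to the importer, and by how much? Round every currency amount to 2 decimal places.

Supplier A (FOB):
CIF value = FOB price + freight + insurance = 431397.71 + 708.71 + 279.75 = 432386.17
Import duty = 432386.17 × 3.4% = 14701.13
Buyer bears (A): 708.71 + 279.75 + 319.33 + 351.54 + 853.43 = 2512.76
Landed cost (A) = invoice 431397.71 + 2512.76 + duty 14701.13 = 448611.60
Supplier B (CIF):
The CIF price already equals the CIF value: 403634.27
Import duty = 403634.27 × 3.4% = 13723.57
Buyer bears (B): 319.33 + 351.54 + 853.43 = 1524.30
Landed cost (B) = invoice 403634.27 + 1524.30 + duty 13723.57 = 418882.14
Difference = |448611.60 − 418882.14| = 29729.46

Supplier B is cheaper by AUD 29729.46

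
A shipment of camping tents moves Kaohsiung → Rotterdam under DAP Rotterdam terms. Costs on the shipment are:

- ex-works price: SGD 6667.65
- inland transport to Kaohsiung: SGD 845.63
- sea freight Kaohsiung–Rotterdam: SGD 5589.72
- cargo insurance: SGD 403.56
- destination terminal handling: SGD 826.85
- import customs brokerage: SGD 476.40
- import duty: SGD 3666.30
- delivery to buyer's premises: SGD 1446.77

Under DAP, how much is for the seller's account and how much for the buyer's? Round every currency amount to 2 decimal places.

Seller: SGD 15780.18; buyer: SGD 4142.70

DAP: the seller bears all costs to the named destination except import duty and clearance.
Seller's account: goods 6667.65 + inland to port 845.63 + freight 5589.72 + insurance 403.56 + destination terminal 826.85 + delivery 1446.77 = 15780.18
Buyer's account: brokerage 476.40 + duty 3666.30 = 4142.70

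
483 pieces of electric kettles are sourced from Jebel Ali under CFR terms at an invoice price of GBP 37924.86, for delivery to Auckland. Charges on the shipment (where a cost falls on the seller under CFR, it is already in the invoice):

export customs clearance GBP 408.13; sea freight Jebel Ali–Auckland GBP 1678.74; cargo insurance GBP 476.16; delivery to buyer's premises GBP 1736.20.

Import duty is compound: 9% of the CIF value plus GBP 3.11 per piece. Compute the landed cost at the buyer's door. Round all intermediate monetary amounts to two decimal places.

Total landed cost: GBP 45095.44

CFR: the seller pays costs through ocean freight to the destination port, but not insurance.
Already in the invoice (seller's account under CFR): export clearance, freight — exclude.
CIF value = CFR price + insurance = 37924.86 + 476.16 = 38401.02
Ad valorem component: 38401.02 × 9% = 3456.09
Specific component: 483 × 3.11 = 1502.13
Import duty = 3456.09 + 1502.13 = 4958.22
Buyer bears: insurance 476.16 + delivery 1736.20 + duty 4958.22 = 7170.58
Landed cost = invoice 37924.86 + 7170.58 = 45095.44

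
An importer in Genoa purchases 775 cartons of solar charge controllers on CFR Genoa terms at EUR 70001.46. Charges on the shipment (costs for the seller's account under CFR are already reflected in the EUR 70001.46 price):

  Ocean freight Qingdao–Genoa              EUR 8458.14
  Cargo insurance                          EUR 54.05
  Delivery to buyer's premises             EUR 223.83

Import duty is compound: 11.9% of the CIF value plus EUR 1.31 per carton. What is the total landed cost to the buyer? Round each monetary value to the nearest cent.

CFR: the seller pays costs through ocean freight to the destination port, but not insurance.
Already in the invoice (seller's account under CFR): freight — exclude.
CIF value = CFR price + insurance = 70001.46 + 54.05 = 70055.51
Ad valorem component: 70055.51 × 11.9% = 8336.61
Specific component: 775 × 1.31 = 1015.25
Import duty = 8336.61 + 1015.25 = 9351.86
Buyer bears: insurance 54.05 + delivery 223.83 + duty 9351.86 = 9629.74
Landed cost = invoice 70001.46 + 9629.74 = 79631.20

Total landed cost: EUR 79631.20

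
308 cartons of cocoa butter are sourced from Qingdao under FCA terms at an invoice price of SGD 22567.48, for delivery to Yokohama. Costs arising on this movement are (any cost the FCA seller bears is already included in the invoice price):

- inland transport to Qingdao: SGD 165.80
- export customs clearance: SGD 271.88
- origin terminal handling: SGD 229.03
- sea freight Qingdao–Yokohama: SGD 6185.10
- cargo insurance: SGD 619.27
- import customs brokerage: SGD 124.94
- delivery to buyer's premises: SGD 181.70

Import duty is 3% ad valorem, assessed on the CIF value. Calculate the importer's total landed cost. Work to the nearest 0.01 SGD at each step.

Total landed cost: SGD 30795.55

FCA: the seller delivers export-cleared goods to the carrier; the buyer bears costs from that point.
Already in the invoice (seller's account under FCA): inland to port, export clearance — exclude.
CIF value = FCA price + origin terminal + freight + insurance = 22567.48 + 229.03 + 6185.10 + 619.27 = 29600.88
Import duty = 29600.88 × 3% = 888.03
Buyer bears: origin terminal 229.03 + freight 6185.10 + insurance 619.27 + brokerage 124.94 + delivery 181.70 + duty 888.03 = 8228.07
Landed cost = invoice 22567.48 + 8228.07 = 30795.55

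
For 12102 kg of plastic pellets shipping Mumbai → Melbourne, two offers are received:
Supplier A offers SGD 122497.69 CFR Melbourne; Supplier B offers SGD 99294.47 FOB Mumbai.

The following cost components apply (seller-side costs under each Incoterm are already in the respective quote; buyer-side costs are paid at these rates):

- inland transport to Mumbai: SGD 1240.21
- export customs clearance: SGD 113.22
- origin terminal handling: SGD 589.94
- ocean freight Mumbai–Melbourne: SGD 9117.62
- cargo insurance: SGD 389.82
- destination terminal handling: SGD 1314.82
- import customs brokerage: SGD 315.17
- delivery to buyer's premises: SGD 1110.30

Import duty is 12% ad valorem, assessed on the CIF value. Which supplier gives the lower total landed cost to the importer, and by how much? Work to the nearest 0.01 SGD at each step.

Supplier A (CFR):
CIF value = CFR price + insurance = 122497.69 + 389.82 = 122887.51
Import duty = 122887.51 × 12% = 14746.50
Buyer bears (A): 389.82 + 1314.82 + 315.17 + 1110.30 = 3130.11
Landed cost (A) = invoice 122497.69 + 3130.11 + duty 14746.50 = 140374.30
Supplier B (FOB):
CIF value = FOB price + freight + insurance = 99294.47 + 9117.62 + 389.82 = 108801.91
Import duty = 108801.91 × 12% = 13056.23
Buyer bears (B): 9117.62 + 389.82 + 1314.82 + 315.17 + 1110.30 = 12247.73
Landed cost (B) = invoice 99294.47 + 12247.73 + duty 13056.23 = 124598.43
Difference = |140374.30 − 124598.43| = 15775.87

Supplier B is cheaper by SGD 15775.87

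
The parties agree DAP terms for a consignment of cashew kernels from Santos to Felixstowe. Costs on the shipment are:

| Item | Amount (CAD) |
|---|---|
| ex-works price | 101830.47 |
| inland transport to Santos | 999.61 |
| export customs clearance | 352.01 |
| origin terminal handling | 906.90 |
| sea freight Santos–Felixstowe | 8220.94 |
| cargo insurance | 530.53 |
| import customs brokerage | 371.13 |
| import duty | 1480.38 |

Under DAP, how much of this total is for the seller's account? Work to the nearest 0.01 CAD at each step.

DAP: the seller bears all costs to the named destination except import duty and clearance.
Seller's account: goods 101830.47 + inland to port 999.61 + export clearance 352.01 + origin terminal 906.90 + freight 8220.94 + insurance 530.53 = 112840.46
Buyer's account: brokerage 371.13 + duty 1480.38 = 1851.51

Seller's account: CAD 112840.46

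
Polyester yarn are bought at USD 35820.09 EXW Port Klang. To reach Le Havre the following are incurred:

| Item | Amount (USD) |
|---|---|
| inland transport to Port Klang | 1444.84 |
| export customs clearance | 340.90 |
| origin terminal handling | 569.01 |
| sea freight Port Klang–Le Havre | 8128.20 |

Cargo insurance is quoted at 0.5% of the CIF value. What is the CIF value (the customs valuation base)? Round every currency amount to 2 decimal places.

Let C be the CIF value. C = EXW price + pre-shipment costs + freight + 0.5% × C
C − 0.5% × C = 35820.09 + 1444.84 + 340.90 + 569.01 + 8128.20
0.995 × C = 46303.04
C = 46303.04 / 0.995 = 46535.72
Insurance premium = 0.5% × 46535.72 = 232.68

CIF value: USD 46535.72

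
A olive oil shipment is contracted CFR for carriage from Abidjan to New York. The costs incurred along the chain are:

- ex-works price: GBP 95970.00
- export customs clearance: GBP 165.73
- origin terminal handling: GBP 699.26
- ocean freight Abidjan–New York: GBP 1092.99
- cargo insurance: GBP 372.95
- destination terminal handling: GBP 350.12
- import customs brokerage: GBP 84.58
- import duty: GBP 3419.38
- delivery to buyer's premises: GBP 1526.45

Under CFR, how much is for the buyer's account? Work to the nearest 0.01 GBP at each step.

CFR: the seller pays costs through ocean freight to the destination port, but not insurance.
Seller's account: goods 95970.00 + export clearance 165.73 + origin terminal 699.26 + freight 1092.99 = 97927.98
Buyer's account: insurance 372.95 + destination terminal 350.12 + brokerage 84.58 + duty 3419.38 + delivery 1526.45 = 5753.48

Buyer's account: GBP 5753.48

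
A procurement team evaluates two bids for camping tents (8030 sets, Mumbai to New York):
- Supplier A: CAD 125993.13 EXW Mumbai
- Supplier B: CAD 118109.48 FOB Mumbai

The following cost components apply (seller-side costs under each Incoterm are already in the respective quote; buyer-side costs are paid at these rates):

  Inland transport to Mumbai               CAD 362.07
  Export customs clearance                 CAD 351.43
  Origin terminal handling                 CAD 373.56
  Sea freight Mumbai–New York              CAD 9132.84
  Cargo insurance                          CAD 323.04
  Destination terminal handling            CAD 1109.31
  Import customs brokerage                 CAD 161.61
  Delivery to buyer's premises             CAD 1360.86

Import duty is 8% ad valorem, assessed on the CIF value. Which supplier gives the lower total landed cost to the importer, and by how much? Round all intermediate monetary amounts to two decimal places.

Supplier B is cheaper by CAD 9688.37

Supplier A (EXW):
CIF value = EXW price + inland to port + export clearance + origin terminal + freight + insurance = 125993.13 + 362.07 + 351.43 + 373.56 + 9132.84 + 323.04 = 136536.07
Import duty = 136536.07 × 8% = 10922.89
Buyer bears (A): 362.07 + 351.43 + 373.56 + 9132.84 + 323.04 + 1109.31 + 161.61 + 1360.86 = 13174.72
Landed cost (A) = invoice 125993.13 + 13174.72 + duty 10922.89 = 150090.74
Supplier B (FOB):
CIF value = FOB price + freight + insurance = 118109.48 + 9132.84 + 323.04 = 127565.36
Import duty = 127565.36 × 8% = 10205.23
Buyer bears (B): 9132.84 + 323.04 + 1109.31 + 161.61 + 1360.86 = 12087.66
Landed cost (B) = invoice 118109.48 + 12087.66 + duty 10205.23 = 140402.37
Difference = |150090.74 − 140402.37| = 9688.37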